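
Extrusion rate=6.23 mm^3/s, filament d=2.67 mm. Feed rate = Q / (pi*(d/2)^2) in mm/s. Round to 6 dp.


A = pi*(2.67/2)^2 = 5.599025
v = 6.23 / 5.599025 = 1.112694 mm/s


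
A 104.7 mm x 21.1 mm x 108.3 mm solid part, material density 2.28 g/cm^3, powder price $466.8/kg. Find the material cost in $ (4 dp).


V = 104.7 * 21.1 * 108.3 = 239253.111 mm^3 = 239.253111 cm^3
Mass = 239.253111 * 2.28 / 1000 = 0.54549709 kg
Cost = 0.54549709 * 466.8 = 254.638 $


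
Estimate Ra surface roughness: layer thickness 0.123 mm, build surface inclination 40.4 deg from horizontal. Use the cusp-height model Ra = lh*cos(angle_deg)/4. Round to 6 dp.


Ra = 0.123 * cos(40.4) / 4 = 0.023417 mm


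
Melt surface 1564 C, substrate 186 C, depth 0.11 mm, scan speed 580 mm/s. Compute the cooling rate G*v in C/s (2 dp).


G = (1564-186)/0.11 = 12527.27272727 C/mm
CR = 12527.27272727 * 580 = 7265818.18 C/s


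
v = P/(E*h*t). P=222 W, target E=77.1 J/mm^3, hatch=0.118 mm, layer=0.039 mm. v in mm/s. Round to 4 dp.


v = 222 / (77.1*0.118*0.039) = 625.6796 mm/s


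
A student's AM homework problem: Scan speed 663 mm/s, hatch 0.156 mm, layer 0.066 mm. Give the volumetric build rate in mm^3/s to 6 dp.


Rate = 663 * 0.156 * 0.066 = 6.826248 mm^3/s


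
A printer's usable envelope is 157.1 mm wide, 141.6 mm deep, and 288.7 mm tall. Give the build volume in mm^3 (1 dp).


V = 157.1 * 141.6 * 288.7 = 6422235.4 mm^3


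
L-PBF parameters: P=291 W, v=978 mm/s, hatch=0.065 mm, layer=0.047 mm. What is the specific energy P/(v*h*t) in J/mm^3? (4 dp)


Build rate = 978 * 0.065 * 0.047 = 2.98779 mm^3/s
SE = 291 / 2.98779 = 97.3964 J/mm^3


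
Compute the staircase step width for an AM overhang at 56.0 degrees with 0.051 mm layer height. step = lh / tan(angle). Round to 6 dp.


step = 0.051 / tan(56.0) = 0.0344 mm


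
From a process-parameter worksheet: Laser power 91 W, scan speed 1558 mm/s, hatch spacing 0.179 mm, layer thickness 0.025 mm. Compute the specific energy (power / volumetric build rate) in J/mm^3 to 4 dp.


Build rate = 1558 * 0.179 * 0.025 = 6.97205 mm^3/s
SE = 91 / 6.97205 = 13.0521 J/mm^3


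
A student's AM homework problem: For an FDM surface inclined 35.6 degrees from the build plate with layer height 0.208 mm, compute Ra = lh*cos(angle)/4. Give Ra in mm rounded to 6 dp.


Ra = 0.208 * cos(35.6) / 4 = 0.042281 mm


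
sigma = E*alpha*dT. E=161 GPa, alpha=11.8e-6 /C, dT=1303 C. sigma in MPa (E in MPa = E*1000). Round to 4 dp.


sigma = 161*1000 * 11.8e-6 * 1303 = 2475.4394 MPa


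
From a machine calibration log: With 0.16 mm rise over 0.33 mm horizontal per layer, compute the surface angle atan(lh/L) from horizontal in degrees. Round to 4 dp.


angle = atan(0.16/0.33) = 25.8664 degrees


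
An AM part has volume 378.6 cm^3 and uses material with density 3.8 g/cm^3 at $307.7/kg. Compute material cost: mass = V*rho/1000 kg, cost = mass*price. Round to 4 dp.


Mass = 378.6*3.8/1000 = 1.43868 kg
Cost = 1.43868 * 307.7 = 442.6818 $


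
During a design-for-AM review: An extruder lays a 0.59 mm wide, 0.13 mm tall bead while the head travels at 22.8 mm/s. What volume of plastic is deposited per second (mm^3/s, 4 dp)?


Rate = 0.59 * 0.13 * 22.8 = 1.7488 mm^3/s


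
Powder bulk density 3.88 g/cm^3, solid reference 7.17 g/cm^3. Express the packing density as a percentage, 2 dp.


Packing = (3.88/7.17)*100 = 54.11 %


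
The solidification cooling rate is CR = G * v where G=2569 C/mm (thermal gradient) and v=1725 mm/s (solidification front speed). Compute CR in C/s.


CR = 2569 * 1725 = 4431525 C/s


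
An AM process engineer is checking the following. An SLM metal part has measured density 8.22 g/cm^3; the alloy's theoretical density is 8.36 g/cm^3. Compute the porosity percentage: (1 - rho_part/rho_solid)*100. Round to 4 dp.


Porosity = (1-8.22/8.36)*100 = 1.6746 %


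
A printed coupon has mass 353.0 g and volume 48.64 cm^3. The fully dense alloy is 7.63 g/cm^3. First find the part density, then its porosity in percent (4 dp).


rho_part = 353.0 / 48.64 = 7.25740132 g/cm^3
Porosity = (1 - 7.25740132/7.63)*100 = 4.8833 %


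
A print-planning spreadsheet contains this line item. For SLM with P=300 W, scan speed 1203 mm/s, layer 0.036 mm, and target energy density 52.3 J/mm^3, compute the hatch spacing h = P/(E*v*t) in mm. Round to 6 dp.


h = 300 / (52.3*1203*0.036) = 0.13245 mm


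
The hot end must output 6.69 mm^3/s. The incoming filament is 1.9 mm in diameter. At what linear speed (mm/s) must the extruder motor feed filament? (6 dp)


A = pi*(1.9/2)^2 = 2.835287
v = 6.69 / 2.835287 = 2.359549 mm/s


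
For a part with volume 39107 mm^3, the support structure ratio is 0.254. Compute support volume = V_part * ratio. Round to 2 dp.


V_support = 39107 * 0.254 = 9933.18 mm^3


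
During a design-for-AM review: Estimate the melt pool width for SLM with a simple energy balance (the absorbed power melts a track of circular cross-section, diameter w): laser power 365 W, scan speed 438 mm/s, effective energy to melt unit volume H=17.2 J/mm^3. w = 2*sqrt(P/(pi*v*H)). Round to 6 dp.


w = 2*sqrt(365/(pi*438*17.2)) = 0.248371 mm


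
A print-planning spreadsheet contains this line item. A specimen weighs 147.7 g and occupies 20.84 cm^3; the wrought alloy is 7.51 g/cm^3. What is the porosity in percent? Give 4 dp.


rho_part = 147.7 / 20.84 = 7.08733205 g/cm^3
Porosity = (1 - 7.08733205/7.51)*100 = 5.6281 %


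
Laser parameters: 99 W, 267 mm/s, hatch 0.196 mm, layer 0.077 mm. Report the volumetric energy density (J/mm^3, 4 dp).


E = 99 / (267*0.196*0.077) = 24.5684 J/mm^3


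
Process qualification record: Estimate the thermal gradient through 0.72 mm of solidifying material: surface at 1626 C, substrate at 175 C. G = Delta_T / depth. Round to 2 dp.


G = (1626-175)/0.72 = 2015.28 C/mm


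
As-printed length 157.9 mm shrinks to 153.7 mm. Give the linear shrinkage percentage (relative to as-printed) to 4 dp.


Shrinkage = ((157.9-153.7)/157.9)*100 = 2.6599 %


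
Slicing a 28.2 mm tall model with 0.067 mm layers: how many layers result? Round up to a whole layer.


Layers = ceil(28.2/0.067) = 421


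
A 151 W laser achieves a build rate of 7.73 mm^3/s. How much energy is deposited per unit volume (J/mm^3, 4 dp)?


SE = 151 / 7.73 = 19.5343 J/mm^3


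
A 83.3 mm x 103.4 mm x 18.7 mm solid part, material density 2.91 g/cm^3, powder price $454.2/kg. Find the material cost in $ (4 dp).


V = 83.3 * 103.4 * 18.7 = 161067.214 mm^3 = 161.067214 cm^3
Mass = 161.067214 * 2.91 / 1000 = 0.46870559 kg
Cost = 0.46870559 * 454.2 = 212.8861 $


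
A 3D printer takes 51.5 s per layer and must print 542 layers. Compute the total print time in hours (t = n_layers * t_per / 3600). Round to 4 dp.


t = 542 * 51.5 / 3600 = 7.7536 hrs


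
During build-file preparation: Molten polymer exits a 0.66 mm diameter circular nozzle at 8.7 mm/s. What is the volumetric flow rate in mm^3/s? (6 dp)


A = pi*(0.66/2)^2 = 0.34211944 mm^2
Q = 0.34211944 * 8.7 = 2.976439 mm^3/s


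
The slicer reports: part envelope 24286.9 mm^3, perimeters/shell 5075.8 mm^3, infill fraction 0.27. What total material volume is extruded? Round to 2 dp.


V_infill = (24286.9 - 5075.8) * 0.27 = 5187.0
V_total = 5075.8 + 5187.0 = 10262.8 mm^3


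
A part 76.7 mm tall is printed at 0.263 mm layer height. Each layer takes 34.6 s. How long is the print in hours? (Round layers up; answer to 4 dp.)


Layers = ceil(76.7/0.263) = 292
t = 292 * 34.6 / 3600 = 2.8064 hrs


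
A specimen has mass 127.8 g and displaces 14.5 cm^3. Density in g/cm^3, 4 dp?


rho = 127.8 / 14.5 = 8.8138 g/cm^3


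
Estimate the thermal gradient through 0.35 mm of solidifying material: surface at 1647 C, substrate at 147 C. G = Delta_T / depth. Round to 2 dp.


G = (1647-147)/0.35 = 4285.71 C/mm


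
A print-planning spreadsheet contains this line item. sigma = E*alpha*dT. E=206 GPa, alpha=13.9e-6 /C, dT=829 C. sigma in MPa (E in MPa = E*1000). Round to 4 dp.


sigma = 206*1000 * 13.9e-6 * 829 = 2373.7586 MPa


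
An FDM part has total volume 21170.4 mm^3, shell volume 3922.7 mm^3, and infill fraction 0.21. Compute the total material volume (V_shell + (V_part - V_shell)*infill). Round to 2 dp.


V_infill = (21170.4 - 3922.7) * 0.21 = 3622.02
V_total = 3922.7 + 3622.02 = 7544.72 mm^3


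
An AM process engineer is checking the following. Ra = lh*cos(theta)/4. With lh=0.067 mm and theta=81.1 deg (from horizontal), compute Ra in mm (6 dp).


Ra = 0.067 * cos(81.1) / 4 = 0.002591 mm


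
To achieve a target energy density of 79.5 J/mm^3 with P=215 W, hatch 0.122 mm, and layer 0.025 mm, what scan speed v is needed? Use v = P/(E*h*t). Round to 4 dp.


v = 215 / (79.5*0.122*0.025) = 886.6893 mm/s


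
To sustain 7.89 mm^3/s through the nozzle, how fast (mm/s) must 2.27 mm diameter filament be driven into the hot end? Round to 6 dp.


A = pi*(2.27/2)^2 = 4.047078
v = 7.89 / 4.047078 = 1.949555 mm/s


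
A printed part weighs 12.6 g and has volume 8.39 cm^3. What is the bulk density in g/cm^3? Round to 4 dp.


rho = 12.6 / 8.39 = 1.5018 g/cm^3


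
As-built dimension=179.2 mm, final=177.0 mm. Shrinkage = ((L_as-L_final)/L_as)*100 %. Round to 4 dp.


Shrinkage = ((179.2-177.0)/179.2)*100 = 1.2277 %


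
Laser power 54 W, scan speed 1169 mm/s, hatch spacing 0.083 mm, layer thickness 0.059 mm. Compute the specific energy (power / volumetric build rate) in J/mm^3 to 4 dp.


Build rate = 1169 * 0.083 * 0.059 = 5.724593 mm^3/s
SE = 54 / 5.724593 = 9.433 J/mm^3


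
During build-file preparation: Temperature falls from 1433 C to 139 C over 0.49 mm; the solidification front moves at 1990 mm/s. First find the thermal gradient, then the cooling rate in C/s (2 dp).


G = (1433-139)/0.49 = 2640.81632653 C/mm
CR = 2640.81632653 * 1990 = 5255224.49 C/s


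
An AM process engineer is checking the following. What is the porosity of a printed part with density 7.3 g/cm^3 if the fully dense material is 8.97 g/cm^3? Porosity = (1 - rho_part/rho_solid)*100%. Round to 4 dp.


Porosity = (1-7.3/8.97)*100 = 18.6176 %


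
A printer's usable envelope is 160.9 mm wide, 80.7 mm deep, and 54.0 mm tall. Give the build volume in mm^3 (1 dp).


V = 160.9 * 80.7 * 54.0 = 701170.0 mm^3


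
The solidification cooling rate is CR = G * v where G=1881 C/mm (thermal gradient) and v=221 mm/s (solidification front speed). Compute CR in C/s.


CR = 1881 * 221 = 415701 C/s


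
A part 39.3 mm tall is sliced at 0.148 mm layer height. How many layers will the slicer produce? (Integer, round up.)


Layers = ceil(39.3/0.148) = 266


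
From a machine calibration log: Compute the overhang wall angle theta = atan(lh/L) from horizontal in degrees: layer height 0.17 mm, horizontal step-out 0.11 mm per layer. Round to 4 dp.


angle = atan(0.17/0.11) = 57.0948 degrees


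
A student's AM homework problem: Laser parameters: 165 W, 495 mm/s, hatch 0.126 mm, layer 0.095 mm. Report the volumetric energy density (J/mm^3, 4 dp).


E = 165 / (495*0.126*0.095) = 27.8474 J/mm^3


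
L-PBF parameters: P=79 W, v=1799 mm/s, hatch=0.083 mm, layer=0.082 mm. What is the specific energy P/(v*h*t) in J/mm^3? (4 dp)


Build rate = 1799 * 0.083 * 0.082 = 12.243994 mm^3/s
SE = 79 / 12.243994 = 6.4521 J/mm^3


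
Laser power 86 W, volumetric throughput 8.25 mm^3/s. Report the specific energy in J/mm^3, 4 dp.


SE = 86 / 8.25 = 10.4242 J/mm^3


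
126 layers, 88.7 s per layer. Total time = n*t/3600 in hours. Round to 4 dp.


t = 126 * 88.7 / 3600 = 3.1045 hrs


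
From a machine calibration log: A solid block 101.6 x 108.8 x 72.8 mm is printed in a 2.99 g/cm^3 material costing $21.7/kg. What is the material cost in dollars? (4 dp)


V = 101.6 * 108.8 * 72.8 = 804737.024 mm^3 = 804.737024 cm^3
Mass = 804.737024 * 2.99 / 1000 = 2.4061637 kg
Cost = 2.4061637 * 21.7 = 52.2138 $


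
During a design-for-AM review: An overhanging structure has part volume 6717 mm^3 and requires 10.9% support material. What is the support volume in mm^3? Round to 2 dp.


V_support = 6717 * 0.109 = 732.15 mm^3


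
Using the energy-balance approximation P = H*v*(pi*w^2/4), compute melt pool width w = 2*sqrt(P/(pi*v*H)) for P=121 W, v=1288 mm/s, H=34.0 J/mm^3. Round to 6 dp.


w = 2*sqrt(121/(pi*1288*34.0)) = 0.059313 mm


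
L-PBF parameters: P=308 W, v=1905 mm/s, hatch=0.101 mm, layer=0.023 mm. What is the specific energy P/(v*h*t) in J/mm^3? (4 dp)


Build rate = 1905 * 0.101 * 0.023 = 4.425315 mm^3/s
SE = 308 / 4.425315 = 69.5996 J/mm^3


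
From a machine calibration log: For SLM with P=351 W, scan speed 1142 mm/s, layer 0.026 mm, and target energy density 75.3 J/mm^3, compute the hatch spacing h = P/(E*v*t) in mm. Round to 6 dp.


h = 351 / (75.3*1142*0.026) = 0.15699 mm


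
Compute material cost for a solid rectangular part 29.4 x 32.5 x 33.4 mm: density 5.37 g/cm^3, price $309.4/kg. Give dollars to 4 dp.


V = 29.4 * 32.5 * 33.4 = 31913.7 mm^3 = 31.9137 cm^3
Mass = 31.9137 * 5.37 / 1000 = 0.17137657 kg
Cost = 0.17137657 * 309.4 = 53.0239 $


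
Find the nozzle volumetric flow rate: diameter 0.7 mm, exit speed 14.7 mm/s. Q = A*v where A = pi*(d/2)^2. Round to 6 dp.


A = pi*(0.7/2)^2 = 0.3848451 mm^2
Q = 0.3848451 * 14.7 = 5.657223 mm^3/s


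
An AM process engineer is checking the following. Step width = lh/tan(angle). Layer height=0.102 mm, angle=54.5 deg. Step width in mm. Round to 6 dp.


step = 0.102 / tan(54.5) = 0.072756 mm


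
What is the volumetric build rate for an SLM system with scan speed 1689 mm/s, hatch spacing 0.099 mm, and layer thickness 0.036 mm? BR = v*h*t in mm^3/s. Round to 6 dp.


Rate = 1689 * 0.099 * 0.036 = 6.019596 mm^3/s


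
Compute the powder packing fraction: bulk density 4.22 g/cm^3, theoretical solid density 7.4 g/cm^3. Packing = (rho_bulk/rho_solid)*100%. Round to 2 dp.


Packing = (4.22/7.4)*100 = 57.03 %


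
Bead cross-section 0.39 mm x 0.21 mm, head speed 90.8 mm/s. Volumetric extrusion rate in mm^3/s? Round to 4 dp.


Rate = 0.39 * 0.21 * 90.8 = 7.4365 mm^3/s


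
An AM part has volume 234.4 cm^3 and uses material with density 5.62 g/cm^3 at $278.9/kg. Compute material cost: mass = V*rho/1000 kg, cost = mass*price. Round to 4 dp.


Mass = 234.4*5.62/1000 = 1.317328 kg
Cost = 1.317328 * 278.9 = 367.4028 $


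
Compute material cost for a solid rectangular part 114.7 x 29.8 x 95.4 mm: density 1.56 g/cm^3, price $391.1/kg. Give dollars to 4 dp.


V = 114.7 * 29.8 * 95.4 = 326082.924 mm^3 = 326.082924 cm^3
Mass = 326.082924 * 1.56 / 1000 = 0.50868936 kg
Cost = 0.50868936 * 391.1 = 198.9484 $


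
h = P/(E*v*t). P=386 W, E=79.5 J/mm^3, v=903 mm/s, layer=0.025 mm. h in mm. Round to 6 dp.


h = 386 / (79.5*903*0.025) = 0.215076 mm


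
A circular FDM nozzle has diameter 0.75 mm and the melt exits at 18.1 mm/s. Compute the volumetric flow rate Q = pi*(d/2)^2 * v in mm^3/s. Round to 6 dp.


A = pi*(0.75/2)^2 = 0.44178647 mm^2
Q = 0.44178647 * 18.1 = 7.996335 mm^3/s


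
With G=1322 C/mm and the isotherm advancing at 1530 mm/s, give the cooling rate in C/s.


CR = 1322 * 1530 = 2022660 C/s


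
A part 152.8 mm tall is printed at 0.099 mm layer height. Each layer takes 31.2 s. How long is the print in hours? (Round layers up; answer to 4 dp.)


Layers = ceil(152.8/0.099) = 1544
t = 1544 * 31.2 / 3600 = 13.3813 hrs


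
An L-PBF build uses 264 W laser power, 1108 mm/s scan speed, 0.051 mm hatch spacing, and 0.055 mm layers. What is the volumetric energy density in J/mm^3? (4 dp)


E = 264 / (1108*0.051*0.055) = 84.9437 J/mm^3


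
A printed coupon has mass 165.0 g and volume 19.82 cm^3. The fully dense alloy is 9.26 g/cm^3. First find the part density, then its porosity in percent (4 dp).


rho_part = 165.0 / 19.82 = 8.32492432 g/cm^3
Porosity = (1 - 8.32492432/9.26)*100 = 10.098 %


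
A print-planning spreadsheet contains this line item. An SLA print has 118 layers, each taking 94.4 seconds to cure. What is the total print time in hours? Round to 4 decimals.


t = 118 * 94.4 / 3600 = 3.0942 hrs


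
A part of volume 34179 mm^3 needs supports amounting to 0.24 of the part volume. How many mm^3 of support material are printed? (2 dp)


V_support = 34179 * 0.24 = 8202.96 mm^3


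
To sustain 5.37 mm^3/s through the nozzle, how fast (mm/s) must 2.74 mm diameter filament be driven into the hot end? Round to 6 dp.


A = pi*(2.74/2)^2 = 5.896455
v = 5.37 / 5.896455 = 0.910717 mm/s


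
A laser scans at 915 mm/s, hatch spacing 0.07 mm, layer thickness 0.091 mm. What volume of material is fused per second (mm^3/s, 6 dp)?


Rate = 915 * 0.07 * 0.091 = 5.82855 mm^3/s


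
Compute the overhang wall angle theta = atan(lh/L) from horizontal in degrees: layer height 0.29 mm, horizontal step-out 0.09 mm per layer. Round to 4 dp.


angle = atan(0.29/0.09) = 72.7585 degrees


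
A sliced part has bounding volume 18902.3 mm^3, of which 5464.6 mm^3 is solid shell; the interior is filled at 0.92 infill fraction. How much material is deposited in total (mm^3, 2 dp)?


V_infill = (18902.3 - 5464.6) * 0.92 = 12362.68
V_total = 5464.6 + 12362.68 = 17827.28 mm^3


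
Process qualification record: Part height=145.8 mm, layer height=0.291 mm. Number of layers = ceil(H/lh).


Layers = ceil(145.8/0.291) = 502


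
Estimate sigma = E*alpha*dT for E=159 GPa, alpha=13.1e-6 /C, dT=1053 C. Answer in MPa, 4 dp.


sigma = 159*1000 * 13.1e-6 * 1053 = 2193.2937 MPa


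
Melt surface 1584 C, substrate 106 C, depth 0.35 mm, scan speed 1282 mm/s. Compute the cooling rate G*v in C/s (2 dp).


G = (1584-106)/0.35 = 4222.85714286 C/mm
CR = 4222.85714286 * 1282 = 5413702.86 C/s


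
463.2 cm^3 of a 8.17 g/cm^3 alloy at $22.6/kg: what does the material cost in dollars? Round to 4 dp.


Mass = 463.2*8.17/1000 = 3.784344 kg
Cost = 3.784344 * 22.6 = 85.5262 $


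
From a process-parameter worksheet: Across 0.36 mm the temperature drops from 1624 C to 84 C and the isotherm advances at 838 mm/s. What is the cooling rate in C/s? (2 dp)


G = (1624-84)/0.36 = 4277.77777778 C/mm
CR = 4277.77777778 * 838 = 3584777.78 C/s


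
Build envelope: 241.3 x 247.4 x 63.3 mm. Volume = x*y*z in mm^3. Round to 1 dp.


V = 241.3 * 247.4 * 63.3 = 3778859.3 mm^3


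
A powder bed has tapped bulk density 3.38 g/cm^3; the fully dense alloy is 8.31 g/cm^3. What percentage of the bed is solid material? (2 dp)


Packing = (3.38/8.31)*100 = 40.67 %


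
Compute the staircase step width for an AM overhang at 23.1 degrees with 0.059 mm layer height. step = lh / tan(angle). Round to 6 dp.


step = 0.059 / tan(23.1) = 0.138324 mm


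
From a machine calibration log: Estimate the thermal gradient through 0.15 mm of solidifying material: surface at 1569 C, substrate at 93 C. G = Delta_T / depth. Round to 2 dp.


G = (1569-93)/0.15 = 9840.0 C/mm


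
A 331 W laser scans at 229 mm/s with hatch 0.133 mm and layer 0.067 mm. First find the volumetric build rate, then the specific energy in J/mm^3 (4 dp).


Build rate = 229 * 0.133 * 0.067 = 2.040619 mm^3/s
SE = 331 / 2.040619 = 162.2057 J/mm^3


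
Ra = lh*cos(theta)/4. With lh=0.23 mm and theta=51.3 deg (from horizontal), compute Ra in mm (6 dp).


Ra = 0.23 * cos(51.3) / 4 = 0.035951 mm


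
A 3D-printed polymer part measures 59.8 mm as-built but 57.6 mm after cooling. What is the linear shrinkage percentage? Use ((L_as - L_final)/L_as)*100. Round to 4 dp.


Shrinkage = ((59.8-57.6)/59.8)*100 = 3.6789 %


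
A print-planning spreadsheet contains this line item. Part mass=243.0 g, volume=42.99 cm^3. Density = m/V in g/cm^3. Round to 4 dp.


rho = 243.0 / 42.99 = 5.6525 g/cm^3


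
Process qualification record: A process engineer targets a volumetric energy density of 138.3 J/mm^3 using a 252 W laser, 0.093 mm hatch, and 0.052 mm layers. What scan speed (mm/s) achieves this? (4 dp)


v = 252 / (138.3*0.093*0.052) = 376.7837 mm/s


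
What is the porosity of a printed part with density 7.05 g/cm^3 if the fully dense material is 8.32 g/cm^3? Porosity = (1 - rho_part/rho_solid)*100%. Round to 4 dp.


Porosity = (1-7.05/8.32)*100 = 15.2644 %


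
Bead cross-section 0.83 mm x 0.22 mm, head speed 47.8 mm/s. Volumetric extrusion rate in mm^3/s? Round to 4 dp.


Rate = 0.83 * 0.22 * 47.8 = 8.7283 mm^3/s


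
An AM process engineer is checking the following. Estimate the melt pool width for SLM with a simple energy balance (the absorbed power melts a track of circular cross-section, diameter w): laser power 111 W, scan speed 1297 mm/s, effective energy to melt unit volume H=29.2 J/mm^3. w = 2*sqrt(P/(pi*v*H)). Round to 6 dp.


w = 2*sqrt(111/(pi*1297*29.2)) = 0.061088 mm


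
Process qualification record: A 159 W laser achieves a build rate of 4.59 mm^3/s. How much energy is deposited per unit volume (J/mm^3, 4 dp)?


SE = 159 / 4.59 = 34.6405 J/mm^3


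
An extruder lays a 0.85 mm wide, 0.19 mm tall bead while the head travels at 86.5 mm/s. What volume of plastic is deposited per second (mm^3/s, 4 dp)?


Rate = 0.85 * 0.19 * 86.5 = 13.9698 mm^3/s


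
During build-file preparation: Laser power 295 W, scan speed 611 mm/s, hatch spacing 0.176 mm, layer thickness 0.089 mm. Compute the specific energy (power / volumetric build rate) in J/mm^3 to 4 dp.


Build rate = 611 * 0.176 * 0.089 = 9.570704 mm^3/s
SE = 295 / 9.570704 = 30.8232 J/mm^3


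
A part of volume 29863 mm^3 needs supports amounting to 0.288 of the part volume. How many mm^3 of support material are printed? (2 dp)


V_support = 29863 * 0.288 = 8600.54 mm^3


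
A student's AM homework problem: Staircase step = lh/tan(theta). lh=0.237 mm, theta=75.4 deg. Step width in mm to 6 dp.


step = 0.237 / tan(75.4) = 0.061734 mm


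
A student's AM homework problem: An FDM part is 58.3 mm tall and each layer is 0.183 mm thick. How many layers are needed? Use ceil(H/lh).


Layers = ceil(58.3/0.183) = 319


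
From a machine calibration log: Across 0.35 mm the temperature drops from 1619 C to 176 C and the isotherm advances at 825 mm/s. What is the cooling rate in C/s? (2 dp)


G = (1619-176)/0.35 = 4122.85714286 C/mm
CR = 4122.85714286 * 825 = 3401357.14 C/s


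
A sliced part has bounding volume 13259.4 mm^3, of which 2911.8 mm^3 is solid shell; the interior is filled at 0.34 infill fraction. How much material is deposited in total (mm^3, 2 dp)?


V_infill = (13259.4 - 2911.8) * 0.34 = 3518.18
V_total = 2911.8 + 3518.18 = 6429.98 mm^3


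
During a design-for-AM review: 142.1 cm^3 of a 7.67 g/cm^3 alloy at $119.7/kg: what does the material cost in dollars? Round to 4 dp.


Mass = 142.1*7.67/1000 = 1.089907 kg
Cost = 1.089907 * 119.7 = 130.4619 $


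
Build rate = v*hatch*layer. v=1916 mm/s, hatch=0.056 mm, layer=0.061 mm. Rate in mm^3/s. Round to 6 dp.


Rate = 1916 * 0.056 * 0.061 = 6.545056 mm^3/s


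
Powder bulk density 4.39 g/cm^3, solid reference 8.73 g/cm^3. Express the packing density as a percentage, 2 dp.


Packing = (4.39/8.73)*100 = 50.29 %


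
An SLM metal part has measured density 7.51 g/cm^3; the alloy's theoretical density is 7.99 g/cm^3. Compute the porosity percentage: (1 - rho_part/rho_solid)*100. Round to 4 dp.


Porosity = (1-7.51/7.99)*100 = 6.0075 %


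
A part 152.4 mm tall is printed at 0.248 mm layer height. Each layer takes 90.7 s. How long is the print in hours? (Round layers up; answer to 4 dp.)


Layers = ceil(152.4/0.248) = 615
t = 615 * 90.7 / 3600 = 15.4946 hrs


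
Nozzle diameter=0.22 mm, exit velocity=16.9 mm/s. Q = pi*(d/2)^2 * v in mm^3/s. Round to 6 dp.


A = pi*(0.22/2)^2 = 0.03801327 mm^2
Q = 0.03801327 * 16.9 = 0.642424 mm^3/s


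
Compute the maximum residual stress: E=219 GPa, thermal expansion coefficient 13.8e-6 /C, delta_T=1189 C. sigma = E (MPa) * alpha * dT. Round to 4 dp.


sigma = 219*1000 * 13.8e-6 * 1189 = 3593.3958 MPa


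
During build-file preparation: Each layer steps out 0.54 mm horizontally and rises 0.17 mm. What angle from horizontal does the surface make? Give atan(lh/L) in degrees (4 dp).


angle = atan(0.17/0.54) = 17.4748 degrees


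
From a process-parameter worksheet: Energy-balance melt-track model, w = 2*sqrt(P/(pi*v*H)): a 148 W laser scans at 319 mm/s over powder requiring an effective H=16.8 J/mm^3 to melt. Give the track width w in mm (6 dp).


w = 2*sqrt(148/(pi*319*16.8)) = 0.187515 mm


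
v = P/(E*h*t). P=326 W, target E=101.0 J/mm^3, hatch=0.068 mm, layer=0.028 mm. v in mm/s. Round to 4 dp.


v = 326 / (101.0*0.068*0.028) = 1695.2325 mm/s


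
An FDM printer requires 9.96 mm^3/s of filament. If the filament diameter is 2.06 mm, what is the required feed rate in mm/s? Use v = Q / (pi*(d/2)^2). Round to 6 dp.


A = pi*(2.06/2)^2 = 3.332916
v = 9.96 / 3.332916 = 2.988374 mm/s


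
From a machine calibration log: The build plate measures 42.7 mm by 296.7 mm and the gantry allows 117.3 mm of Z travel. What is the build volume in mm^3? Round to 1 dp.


V = 42.7 * 296.7 * 117.3 = 1486084.3 mm^3


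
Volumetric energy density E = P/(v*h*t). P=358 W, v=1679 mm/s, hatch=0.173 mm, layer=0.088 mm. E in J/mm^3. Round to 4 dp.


E = 358 / (1679*0.173*0.088) = 14.0057 J/mm^3


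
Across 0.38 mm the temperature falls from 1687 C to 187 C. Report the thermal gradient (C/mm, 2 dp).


G = (1687-187)/0.38 = 3947.37 C/mm


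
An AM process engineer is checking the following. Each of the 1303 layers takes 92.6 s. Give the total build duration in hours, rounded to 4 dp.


t = 1303 * 92.6 / 3600 = 33.5161 hrs


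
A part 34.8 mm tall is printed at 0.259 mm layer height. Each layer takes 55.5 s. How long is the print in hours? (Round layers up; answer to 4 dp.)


Layers = ceil(34.8/0.259) = 135
t = 135 * 55.5 / 3600 = 2.0813 hrs


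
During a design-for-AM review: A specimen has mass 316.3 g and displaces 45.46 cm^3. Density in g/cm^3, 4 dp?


rho = 316.3 / 45.46 = 6.9578 g/cm^3


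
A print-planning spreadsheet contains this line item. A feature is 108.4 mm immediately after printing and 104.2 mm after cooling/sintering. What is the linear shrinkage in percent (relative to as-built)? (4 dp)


Shrinkage = ((108.4-104.2)/108.4)*100 = 3.8745 %


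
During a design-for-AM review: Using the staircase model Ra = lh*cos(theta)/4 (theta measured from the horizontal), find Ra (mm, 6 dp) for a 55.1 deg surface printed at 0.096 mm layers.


Ra = 0.096 * cos(55.1) / 4 = 0.013732 mm


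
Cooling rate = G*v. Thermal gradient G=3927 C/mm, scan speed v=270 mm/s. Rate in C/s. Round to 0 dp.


CR = 3927 * 270 = 1060290 C/s


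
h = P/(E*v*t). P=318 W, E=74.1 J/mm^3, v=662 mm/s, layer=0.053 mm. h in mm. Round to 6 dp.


h = 318 / (74.1*662*0.053) = 0.122314 mm


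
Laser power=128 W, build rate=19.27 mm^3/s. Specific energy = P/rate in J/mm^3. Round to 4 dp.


SE = 128 / 19.27 = 6.6424 J/mm^3


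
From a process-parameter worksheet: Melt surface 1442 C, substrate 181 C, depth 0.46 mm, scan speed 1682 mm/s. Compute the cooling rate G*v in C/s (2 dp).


G = (1442-181)/0.46 = 2741.30434783 C/mm
CR = 2741.30434783 * 1682 = 4610873.91 C/s


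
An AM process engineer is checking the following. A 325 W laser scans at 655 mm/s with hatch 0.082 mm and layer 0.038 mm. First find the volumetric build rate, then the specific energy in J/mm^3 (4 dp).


Build rate = 655 * 0.082 * 0.038 = 2.04098 mm^3/s
SE = 325 / 2.04098 = 159.2372 J/mm^3


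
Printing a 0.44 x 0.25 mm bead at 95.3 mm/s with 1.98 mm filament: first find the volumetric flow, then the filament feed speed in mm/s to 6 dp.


Q = 0.44 * 0.25 * 95.3 = 10.483 mm^3/s
A_fil = pi*(1.98/2)^2 = 3.07907496 mm^2
v_feed = 10.483 / 3.07907496 = 3.404594 mm/s


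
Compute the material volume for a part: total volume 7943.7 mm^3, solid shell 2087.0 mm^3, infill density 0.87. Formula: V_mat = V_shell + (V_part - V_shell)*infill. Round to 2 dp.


V_infill = (7943.7 - 2087.0) * 0.87 = 5095.33
V_total = 2087.0 + 5095.33 = 7182.33 mm^3


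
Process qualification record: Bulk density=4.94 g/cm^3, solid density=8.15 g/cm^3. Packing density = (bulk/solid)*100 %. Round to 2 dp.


Packing = (4.94/8.15)*100 = 60.61 %


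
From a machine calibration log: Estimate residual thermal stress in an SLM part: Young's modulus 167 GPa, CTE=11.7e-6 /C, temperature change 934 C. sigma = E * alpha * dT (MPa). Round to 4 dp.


sigma = 167*1000 * 11.7e-6 * 934 = 1824.9426 MPa


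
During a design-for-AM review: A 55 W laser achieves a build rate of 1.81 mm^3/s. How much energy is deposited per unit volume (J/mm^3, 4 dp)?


SE = 55 / 1.81 = 30.3867 J/mm^3


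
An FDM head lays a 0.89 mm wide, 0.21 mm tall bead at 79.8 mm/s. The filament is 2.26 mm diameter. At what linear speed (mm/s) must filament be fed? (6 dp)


Q = 0.89 * 0.21 * 79.8 = 14.91462 mm^3/s
A_fil = pi*(2.26/2)^2 = 4.01149966 mm^2
v_feed = 14.91462 / 4.01149966 = 3.717966 mm/s


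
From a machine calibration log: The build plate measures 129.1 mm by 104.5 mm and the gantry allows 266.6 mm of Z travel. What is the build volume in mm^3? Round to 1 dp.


V = 129.1 * 104.5 * 266.6 = 3596687.3 mm^3


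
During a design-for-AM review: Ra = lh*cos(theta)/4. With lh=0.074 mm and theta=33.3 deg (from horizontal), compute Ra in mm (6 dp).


Ra = 0.074 * cos(33.3) / 4 = 0.015462 mm


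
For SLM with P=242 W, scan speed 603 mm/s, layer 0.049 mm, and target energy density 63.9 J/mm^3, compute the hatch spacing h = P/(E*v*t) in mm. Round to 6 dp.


h = 242 / (63.9*603*0.049) = 0.128174 mm


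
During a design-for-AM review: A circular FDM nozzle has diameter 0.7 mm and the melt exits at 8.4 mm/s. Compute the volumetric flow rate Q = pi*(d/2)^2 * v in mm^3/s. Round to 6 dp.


A = pi*(0.7/2)^2 = 0.3848451 mm^2
Q = 0.3848451 * 8.4 = 3.232699 mm^3/s


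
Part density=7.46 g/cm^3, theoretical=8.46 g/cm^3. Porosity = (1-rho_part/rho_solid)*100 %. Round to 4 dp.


Porosity = (1-7.46/8.46)*100 = 11.8203 %


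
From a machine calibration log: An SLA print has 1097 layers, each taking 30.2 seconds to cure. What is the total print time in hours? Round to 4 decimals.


t = 1097 * 30.2 / 3600 = 9.2026 hrs


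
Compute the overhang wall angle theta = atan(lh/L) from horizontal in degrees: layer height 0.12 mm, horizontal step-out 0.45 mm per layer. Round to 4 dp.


angle = atan(0.12/0.45) = 14.9314 degrees


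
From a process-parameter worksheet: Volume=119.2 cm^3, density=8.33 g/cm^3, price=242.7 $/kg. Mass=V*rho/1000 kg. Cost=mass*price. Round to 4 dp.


Mass = 119.2*8.33/1000 = 0.992936 kg
Cost = 0.992936 * 242.7 = 240.9856 $


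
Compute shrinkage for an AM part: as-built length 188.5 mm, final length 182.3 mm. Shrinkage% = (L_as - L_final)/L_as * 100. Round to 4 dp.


Shrinkage = ((188.5-182.3)/188.5)*100 = 3.2891 %


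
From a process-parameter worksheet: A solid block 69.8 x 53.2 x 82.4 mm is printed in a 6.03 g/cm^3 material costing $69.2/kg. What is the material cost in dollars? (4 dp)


V = 69.8 * 53.2 * 82.4 = 305980.864 mm^3 = 305.980864 cm^3
Mass = 305.980864 * 6.03 / 1000 = 1.84506461 kg
Cost = 1.84506461 * 69.2 = 127.6785 $


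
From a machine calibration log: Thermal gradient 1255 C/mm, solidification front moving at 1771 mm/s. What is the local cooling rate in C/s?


CR = 1255 * 1771 = 2222605 C/s


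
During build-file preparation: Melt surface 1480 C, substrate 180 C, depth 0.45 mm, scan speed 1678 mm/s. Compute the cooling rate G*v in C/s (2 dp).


G = (1480-180)/0.45 = 2888.88888889 C/mm
CR = 2888.88888889 * 1678 = 4847555.56 C/s


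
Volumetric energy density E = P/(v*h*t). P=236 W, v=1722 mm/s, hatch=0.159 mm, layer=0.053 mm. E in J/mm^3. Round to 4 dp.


E = 236 / (1722*0.159*0.053) = 16.2632 J/mm^3


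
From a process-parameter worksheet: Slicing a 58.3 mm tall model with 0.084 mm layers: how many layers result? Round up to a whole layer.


Layers = ceil(58.3/0.084) = 695


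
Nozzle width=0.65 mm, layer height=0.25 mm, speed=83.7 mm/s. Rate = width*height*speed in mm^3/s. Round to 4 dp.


Rate = 0.65 * 0.25 * 83.7 = 13.6013 mm^3/s


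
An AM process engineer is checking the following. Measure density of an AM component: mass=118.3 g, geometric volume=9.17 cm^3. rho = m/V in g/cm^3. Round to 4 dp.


rho = 118.3 / 9.17 = 12.9008 g/cm^3


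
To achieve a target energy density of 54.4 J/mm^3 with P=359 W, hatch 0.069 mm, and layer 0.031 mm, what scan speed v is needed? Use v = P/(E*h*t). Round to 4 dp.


v = 359 / (54.4*0.069*0.031) = 3085.2102 mm/s


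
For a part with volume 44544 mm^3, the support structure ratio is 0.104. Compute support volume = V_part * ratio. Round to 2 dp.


V_support = 44544 * 0.104 = 4632.58 mm^3


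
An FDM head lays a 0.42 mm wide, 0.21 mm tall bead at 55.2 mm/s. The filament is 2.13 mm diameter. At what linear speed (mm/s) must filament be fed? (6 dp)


Q = 0.42 * 0.21 * 55.2 = 4.86864 mm^3/s
A_fil = pi*(2.13/2)^2 = 3.56327293 mm^2
v_feed = 4.86864 / 3.56327293 = 1.366339 mm/s


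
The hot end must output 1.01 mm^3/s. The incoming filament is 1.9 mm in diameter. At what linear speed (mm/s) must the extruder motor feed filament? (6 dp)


A = pi*(1.9/2)^2 = 2.835287
v = 1.01 / 2.835287 = 0.356225 mm/s


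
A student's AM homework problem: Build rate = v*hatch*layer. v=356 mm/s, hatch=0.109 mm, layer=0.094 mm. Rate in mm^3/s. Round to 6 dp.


Rate = 356 * 0.109 * 0.094 = 3.647576 mm^3/s


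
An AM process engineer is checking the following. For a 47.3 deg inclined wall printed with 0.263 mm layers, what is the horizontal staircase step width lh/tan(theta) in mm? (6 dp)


step = 0.263 / tan(47.3) = 0.242689 mm


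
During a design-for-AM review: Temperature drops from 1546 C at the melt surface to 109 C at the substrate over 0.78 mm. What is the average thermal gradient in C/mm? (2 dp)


G = (1546-109)/0.78 = 1842.31 C/mm


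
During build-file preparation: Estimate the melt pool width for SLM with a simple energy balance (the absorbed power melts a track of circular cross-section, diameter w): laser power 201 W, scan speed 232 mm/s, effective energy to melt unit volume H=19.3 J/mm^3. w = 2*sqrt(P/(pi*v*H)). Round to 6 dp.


w = 2*sqrt(201/(pi*232*19.3)) = 0.239073 mm


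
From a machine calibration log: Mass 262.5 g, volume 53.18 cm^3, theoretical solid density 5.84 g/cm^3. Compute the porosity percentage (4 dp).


rho_part = 262.5 / 53.18 = 4.93606619 g/cm^3
Porosity = (1 - 4.93606619/5.84)*100 = 15.4783 %


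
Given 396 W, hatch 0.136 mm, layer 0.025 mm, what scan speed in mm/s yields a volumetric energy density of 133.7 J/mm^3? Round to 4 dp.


v = 396 / (133.7*0.136*0.025) = 871.1338 mm/s


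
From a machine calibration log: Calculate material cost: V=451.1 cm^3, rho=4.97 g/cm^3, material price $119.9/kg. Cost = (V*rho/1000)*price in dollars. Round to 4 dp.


Mass = 451.1*4.97/1000 = 2.241967 kg
Cost = 2.241967 * 119.9 = 268.8118 $


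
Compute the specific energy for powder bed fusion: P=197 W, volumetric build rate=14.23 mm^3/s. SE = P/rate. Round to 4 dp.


SE = 197 / 14.23 = 13.844 J/mm^3


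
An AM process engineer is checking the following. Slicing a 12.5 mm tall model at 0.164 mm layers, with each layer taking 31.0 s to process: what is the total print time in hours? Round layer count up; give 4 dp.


Layers = ceil(12.5/0.164) = 77
t = 77 * 31.0 / 3600 = 0.6631 hrs


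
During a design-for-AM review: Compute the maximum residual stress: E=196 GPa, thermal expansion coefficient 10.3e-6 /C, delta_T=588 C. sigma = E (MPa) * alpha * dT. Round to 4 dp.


sigma = 196*1000 * 10.3e-6 * 588 = 1187.0544 MPa


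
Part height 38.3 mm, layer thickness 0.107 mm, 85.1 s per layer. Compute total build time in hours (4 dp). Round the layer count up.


Layers = ceil(38.3/0.107) = 358
t = 358 * 85.1 / 3600 = 8.4627 hrs


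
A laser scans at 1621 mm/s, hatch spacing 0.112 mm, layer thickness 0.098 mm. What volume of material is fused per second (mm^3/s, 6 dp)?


Rate = 1621 * 0.112 * 0.098 = 17.792096 mm^3/s


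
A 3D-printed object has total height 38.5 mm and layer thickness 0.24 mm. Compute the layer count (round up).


Layers = ceil(38.5/0.24) = 161


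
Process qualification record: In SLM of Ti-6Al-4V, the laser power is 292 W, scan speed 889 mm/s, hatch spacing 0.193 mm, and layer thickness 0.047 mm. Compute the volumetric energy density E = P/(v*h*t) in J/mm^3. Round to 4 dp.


E = 292 / (889*0.193*0.047) = 36.2098 J/mm^3


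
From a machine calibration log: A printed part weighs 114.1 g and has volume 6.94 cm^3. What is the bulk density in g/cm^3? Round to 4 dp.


rho = 114.1 / 6.94 = 16.4409 g/cm^3


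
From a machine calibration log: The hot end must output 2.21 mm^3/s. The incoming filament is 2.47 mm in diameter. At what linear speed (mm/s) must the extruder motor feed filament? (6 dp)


A = pi*(2.47/2)^2 = 4.791636
v = 2.21 / 4.791636 = 0.46122 mm/s


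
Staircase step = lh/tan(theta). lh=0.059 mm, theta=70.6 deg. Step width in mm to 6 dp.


step = 0.059 / tan(70.6) = 0.020777 mm


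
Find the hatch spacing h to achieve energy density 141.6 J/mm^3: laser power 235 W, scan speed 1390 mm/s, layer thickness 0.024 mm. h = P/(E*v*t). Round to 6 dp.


h = 235 / (141.6*1390*0.024) = 0.049748 mm


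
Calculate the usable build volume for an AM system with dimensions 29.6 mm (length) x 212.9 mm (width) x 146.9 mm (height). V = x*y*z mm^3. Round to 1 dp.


V = 29.6 * 212.9 * 146.9 = 925740.3 mm^3


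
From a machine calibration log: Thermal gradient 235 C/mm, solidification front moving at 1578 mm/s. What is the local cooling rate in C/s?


CR = 235 * 1578 = 370830 C/s


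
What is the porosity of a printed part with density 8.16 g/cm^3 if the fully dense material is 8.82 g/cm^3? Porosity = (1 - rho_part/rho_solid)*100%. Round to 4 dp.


Porosity = (1-8.16/8.82)*100 = 7.483 %


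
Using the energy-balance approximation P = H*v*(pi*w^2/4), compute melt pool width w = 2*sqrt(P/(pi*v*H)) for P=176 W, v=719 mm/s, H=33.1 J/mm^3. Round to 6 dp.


w = 2*sqrt(176/(pi*719*33.1)) = 0.097036 mm


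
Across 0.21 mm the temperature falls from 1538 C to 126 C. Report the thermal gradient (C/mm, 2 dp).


G = (1538-126)/0.21 = 6723.81 C/mm


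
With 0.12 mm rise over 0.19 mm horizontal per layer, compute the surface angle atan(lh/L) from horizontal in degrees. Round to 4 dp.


angle = atan(0.12/0.19) = 32.2756 degrees


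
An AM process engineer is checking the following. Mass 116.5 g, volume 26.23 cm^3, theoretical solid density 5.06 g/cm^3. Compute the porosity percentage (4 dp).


rho_part = 116.5 / 26.23 = 4.44147922 g/cm^3
Porosity = (1 - 4.44147922/5.06)*100 = 12.2237 %


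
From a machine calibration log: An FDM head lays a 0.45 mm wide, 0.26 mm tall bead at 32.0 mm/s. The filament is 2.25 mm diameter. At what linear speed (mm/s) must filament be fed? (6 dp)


Q = 0.45 * 0.26 * 32.0 = 3.744 mm^3/s
A_fil = pi*(2.25/2)^2 = 3.9760782 mm^2
v_feed = 3.744 / 3.9760782 = 0.941631 mm/s


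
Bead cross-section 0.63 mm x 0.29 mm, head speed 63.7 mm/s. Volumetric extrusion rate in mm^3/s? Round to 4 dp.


Rate = 0.63 * 0.29 * 63.7 = 11.638 mm^3/s


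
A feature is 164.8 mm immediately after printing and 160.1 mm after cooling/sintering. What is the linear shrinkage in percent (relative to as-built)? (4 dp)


Shrinkage = ((164.8-160.1)/164.8)*100 = 2.8519 %
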